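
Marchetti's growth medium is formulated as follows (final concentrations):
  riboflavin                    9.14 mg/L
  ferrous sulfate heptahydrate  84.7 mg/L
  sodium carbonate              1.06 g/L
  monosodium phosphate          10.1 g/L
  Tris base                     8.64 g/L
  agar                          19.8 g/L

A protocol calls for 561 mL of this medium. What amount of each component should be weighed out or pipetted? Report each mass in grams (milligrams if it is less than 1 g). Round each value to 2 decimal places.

Working volume: 561 mL = 0.561 L.
riboflavin: 9.14 mg/L × 0.561 L = 5.13 mg
ferrous sulfate heptahydrate: 84.7 mg/L × 0.561 L = 47.52 mg
sodium carbonate: 1.06 g/L × 0.561 L = 0.59466 g = 594.66 mg
monosodium phosphate: 10.1 g/L × 0.561 L = 5.67 g
Tris base: 8.64 g/L × 0.561 L = 4.85 g
agar: 19.8 g/L × 0.561 L = 11.11 g

riboflavin 5.13 mg; ferrous sulfate heptahydrate 47.52 mg; sodium carbonate 594.66 mg; monosodium phosphate 5.67 g; Tris base 4.85 g; agar 11.11 g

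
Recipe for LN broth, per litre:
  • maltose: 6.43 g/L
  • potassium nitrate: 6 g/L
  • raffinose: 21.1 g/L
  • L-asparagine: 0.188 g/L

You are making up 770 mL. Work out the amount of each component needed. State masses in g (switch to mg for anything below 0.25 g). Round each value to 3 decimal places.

maltose 4.951 g; potassium nitrate 4.620 g; raffinose 16.247 g; L-asparagine 144.760 mg

Working volume: 770 mL = 0.77 L.
maltose: 6.43 g/L × 0.77 L = 4.951 g
potassium nitrate: 6 g/L × 0.77 L = 4.620 g
raffinose: 21.1 g/L × 0.77 L = 16.247 g
L-asparagine: 0.188 g/L × 0.77 L = 0.14476 g = 144.760 mg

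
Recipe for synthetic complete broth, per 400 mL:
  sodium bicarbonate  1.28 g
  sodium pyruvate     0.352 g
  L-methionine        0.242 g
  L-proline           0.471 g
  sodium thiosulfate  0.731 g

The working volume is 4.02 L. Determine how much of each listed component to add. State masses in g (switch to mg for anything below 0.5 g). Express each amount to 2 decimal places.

sodium bicarbonate 12.86 g; sodium pyruvate 3.54 g; L-methionine 2.43 g; L-proline 4.73 g; sodium thiosulfate 7.35 g

Ratio of target to recipe volume: 4020 / 400 = 10.05.
sodium bicarbonate: 1.28 g × (4020 mL / 400 mL) = 12.86 g
sodium pyruvate: 0.352 g × (4020 mL / 400 mL) = 3.54 g
L-methionine: 0.242 g × (4020 mL / 400 mL) = 2.43 g
L-proline: 0.471 g × (4020 mL / 400 mL) = 4.73 g
sodium thiosulfate: 0.731 g × (4020 mL / 400 mL) = 7.35 g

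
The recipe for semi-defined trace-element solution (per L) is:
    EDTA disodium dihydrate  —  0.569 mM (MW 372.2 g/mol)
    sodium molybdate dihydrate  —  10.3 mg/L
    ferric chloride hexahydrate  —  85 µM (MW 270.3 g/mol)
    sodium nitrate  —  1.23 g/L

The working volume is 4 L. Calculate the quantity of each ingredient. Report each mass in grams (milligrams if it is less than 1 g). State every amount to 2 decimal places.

Scale factor relative to 1 L: 4.
EDTA disodium dihydrate: 0.569 mmol/L × 372.2 mg/mmol × 4 L = 847.13 mg
sodium molybdate dihydrate: 10.3 mg/L × 4 L = 41.20 mg
ferric chloride hexahydrate: 85 µmol/L × 270.3 g/mol × 4 L ÷ 1000 = 91.90 mg
sodium nitrate: 1.23 g/L × 4 L = 4.92 g

EDTA disodium dihydrate 847.13 mg; sodium molybdate dihydrate 41.20 mg; ferric chloride hexahydrate 91.90 mg; sodium nitrate 4.92 g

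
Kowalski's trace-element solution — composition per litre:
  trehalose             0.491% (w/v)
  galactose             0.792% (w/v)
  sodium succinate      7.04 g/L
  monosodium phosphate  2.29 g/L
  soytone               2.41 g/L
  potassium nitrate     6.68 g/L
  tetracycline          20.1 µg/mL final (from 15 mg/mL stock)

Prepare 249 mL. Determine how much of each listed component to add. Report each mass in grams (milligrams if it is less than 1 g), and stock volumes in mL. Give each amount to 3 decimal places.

Scale factor relative to 1 L: 0.249.
trehalose: 0.491% w/v = 4.91 g/L → 4.91 × 0.249 L = 1.223 g
galactose: 0.792% w/v = 7.92 g/L → 7.92 × 0.249 L = 1.972 g
sodium succinate: 7.04 g/L × 0.249 L = 1.753 g
monosodium phosphate: 2.29 g/L × 0.249 L = 0.57021 g = 570.210 mg
soytone: 2.41 g/L × 0.249 L = 0.60009 g = 600.090 mg
potassium nitrate: 6.68 g/L × 0.249 L = 1.663 g
tetracycline: dilute stock: 20.1 µg/mL × 249 mL ÷ 15000 µg/mL = 0.334 mL

trehalose 1.223 g; galactose 1.972 g; sodium succinate 1.753 g; monosodium phosphate 570.210 mg; soytone 600.090 mg; potassium nitrate 1.663 g; tetracycline 0.334 mL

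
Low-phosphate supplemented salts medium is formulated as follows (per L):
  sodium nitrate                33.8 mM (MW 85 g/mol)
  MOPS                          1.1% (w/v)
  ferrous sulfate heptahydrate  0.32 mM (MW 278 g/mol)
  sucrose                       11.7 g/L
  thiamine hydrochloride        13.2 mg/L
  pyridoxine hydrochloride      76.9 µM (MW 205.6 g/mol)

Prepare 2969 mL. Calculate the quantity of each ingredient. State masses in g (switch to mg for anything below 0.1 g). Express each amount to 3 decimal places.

sodium nitrate 8.530 g; MOPS 32.659 g; ferrous sulfate heptahydrate 0.264 g; sucrose 34.737 g; thiamine hydrochloride 39.191 mg; pyridoxine hydrochloride 46.942 mg

Scale factor relative to 1 L: 2.969.
sodium nitrate: 33.8 mmol/L × 85 g/mol × 2.969 L ÷ 1000 = 8.530 g
MOPS: 1.1% w/v = 11 g/L → 11 × 2.969 L = 32.659 g
ferrous sulfate heptahydrate: 0.32 mmol/L × 278 g/mol × 2.969 L ÷ 1000 = 0.264 g
sucrose: 11.7 g/L × 2.969 L = 34.737 g
thiamine hydrochloride: 13.2 mg/L × 2.969 L = 39.191 mg
pyridoxine hydrochloride: 76.9 µmol/L × 205.6 g/mol × 2.969 L ÷ 1000 = 46.942 mg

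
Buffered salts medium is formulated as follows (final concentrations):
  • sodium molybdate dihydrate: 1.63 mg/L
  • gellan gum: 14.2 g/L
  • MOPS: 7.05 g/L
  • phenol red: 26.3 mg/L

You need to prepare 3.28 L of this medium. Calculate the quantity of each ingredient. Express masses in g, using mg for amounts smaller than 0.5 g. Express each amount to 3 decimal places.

sodium molybdate dihydrate 5.346 mg; gellan gum 46.576 g; MOPS 23.124 g; phenol red 86.264 mg

Working volume: 3.28 L.
sodium molybdate dihydrate: 1.63 mg/L × 3.28 L = 5.346 mg
gellan gum: 14.2 g/L × 3.28 L = 46.576 g
MOPS: 7.05 g/L × 3.28 L = 23.124 g
phenol red: 26.3 mg/L × 3.28 L = 86.264 mg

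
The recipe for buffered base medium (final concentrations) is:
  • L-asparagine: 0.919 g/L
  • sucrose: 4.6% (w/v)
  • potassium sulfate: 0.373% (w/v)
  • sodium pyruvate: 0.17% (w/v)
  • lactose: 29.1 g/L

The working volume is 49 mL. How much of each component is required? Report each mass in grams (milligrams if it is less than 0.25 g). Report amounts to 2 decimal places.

L-asparagine 45.03 mg; sucrose 2.25 g; potassium sulfate 182.77 mg; sodium pyruvate 83.30 mg; lactose 1.43 g

Working volume: 49 mL = 0.049 L.
L-asparagine: 0.919 g/L × 0.049 L = 0.045031 g = 45.03 mg
sucrose: 4.6 g per 100 mL × 49 mL ÷ 100 = 2.25 g
potassium sulfate: 0.373 g per 100 mL × 49 mL ÷ 100 = 0.18277 g = 182.77 mg
sodium pyruvate: 0.17 g per 100 mL × 49 mL ÷ 100 = 0.0833 g = 83.30 mg
lactose: 29.1 g/L × 0.049 L = 1.43 g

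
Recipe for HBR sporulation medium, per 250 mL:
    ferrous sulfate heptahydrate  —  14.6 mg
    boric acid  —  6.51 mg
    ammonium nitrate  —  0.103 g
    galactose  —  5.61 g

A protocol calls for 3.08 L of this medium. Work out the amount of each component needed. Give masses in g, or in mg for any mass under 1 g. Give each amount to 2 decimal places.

ferrous sulfate heptahydrate 179.87 mg; boric acid 80.20 mg; ammonium nitrate 1.27 g; galactose 69.12 g

Scale factor = 3080 mL / 250 mL = 12.32.
ferrous sulfate heptahydrate: 14.6 mg × (3080 mL / 250 mL) = 179.87 mg
boric acid: 6.51 mg × (3080 mL / 250 mL) = 80.20 mg
ammonium nitrate: 0.103 g × (3080 mL / 250 mL) = 1.27 g
galactose: 5.61 g × (3080 mL / 250 mL) = 69.12 g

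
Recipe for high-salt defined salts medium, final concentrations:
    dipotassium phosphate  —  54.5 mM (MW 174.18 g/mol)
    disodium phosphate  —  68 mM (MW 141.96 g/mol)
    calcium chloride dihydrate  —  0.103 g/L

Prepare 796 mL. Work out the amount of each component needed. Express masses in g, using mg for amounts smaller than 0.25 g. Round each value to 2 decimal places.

Target volume = 796 mL = 0.796 L.
dipotassium phosphate: 54.5 mmol/L × 174.18 g/mol × 0.796 L ÷ 1000 = 7.56 g
disodium phosphate: 68 mmol/L × 141.96 g/mol × 0.796 L ÷ 1000 = 7.68 g
calcium chloride dihydrate: 0.103 g/L × 0.796 L = 0.081988 g = 81.99 mg

dipotassium phosphate 7.56 g; disodium phosphate 7.68 g; calcium chloride dihydrate 81.99 mg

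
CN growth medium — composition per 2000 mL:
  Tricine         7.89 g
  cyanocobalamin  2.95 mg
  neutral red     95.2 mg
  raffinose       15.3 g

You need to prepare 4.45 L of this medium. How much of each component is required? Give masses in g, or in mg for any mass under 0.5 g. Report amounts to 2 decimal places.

Scale factor = 4450 mL / 2000 mL = 2.225.
Tricine: 7.89 g × (4450 mL / 2000 mL) = 17.56 g
cyanocobalamin: 2.95 mg × (4450 mL / 2000 mL) = 6.56 mg
neutral red: 95.2 mg × (4450 mL / 2000 mL) = 211.82 mg
raffinose: 15.3 g × (4450 mL / 2000 mL) = 34.04 g

Tricine 17.56 g; cyanocobalamin 6.56 mg; neutral red 211.82 mg; raffinose 34.04 g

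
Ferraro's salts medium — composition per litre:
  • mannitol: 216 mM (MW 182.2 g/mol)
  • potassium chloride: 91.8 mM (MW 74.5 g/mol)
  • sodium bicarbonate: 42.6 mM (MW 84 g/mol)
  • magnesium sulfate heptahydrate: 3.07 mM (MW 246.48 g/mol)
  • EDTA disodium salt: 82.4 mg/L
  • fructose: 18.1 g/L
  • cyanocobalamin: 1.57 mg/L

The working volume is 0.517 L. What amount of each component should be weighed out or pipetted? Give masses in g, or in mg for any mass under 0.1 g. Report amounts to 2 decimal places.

Scale factor relative to 1 L: 0.517.
mannitol: 216 mmol/L × 182.2 g/mol × 0.517 L ÷ 1000 = 20.35 g
potassium chloride: 91.8 mmol/L × 74.5 g/mol × 0.517 L ÷ 1000 = 3.54 g
sodium bicarbonate: 42.6 mmol/L × 84 g/mol × 0.517 L ÷ 1000 = 1.85 g
magnesium sulfate heptahydrate: 3.07 mmol/L × 246.48 g/mol × 0.517 L ÷ 1000 = 0.39 g
EDTA disodium salt: 82.4 mg/L × 0.517 L = 42.60 mg
fructose: 18.1 g/L × 0.517 L = 9.36 g
cyanocobalamin: 1.57 mg/L × 0.517 L = 0.81 mg

mannitol 20.35 g; potassium chloride 3.54 g; sodium bicarbonate 1.85 g; magnesium sulfate heptahydrate 0.39 g; EDTA disodium salt 42.60 mg; fructose 9.36 g; cyanocobalamin 0.81 mg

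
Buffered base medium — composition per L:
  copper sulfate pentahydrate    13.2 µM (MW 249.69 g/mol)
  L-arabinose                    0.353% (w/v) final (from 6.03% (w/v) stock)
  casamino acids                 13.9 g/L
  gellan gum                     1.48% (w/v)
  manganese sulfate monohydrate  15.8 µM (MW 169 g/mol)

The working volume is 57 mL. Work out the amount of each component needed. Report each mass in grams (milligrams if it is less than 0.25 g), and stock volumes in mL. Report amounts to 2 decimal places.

Working volume: 57 mL = 0.057 L.
copper sulfate pentahydrate: 13.2 µmol/L × 249.69 g/mol × 0.057 L ÷ 1000 = 0.19 mg
L-arabinose: C1V1 = C2V2 → 0.353% ÷ 6.03% × 57 mL = 3.34 mL
casamino acids: 13.9 g/L × 0.057 L = 0.79 g
gellan gum: 1.48 g per 100 mL × 57 mL ÷ 100 = 0.84 g
manganese sulfate monohydrate: 15.8 µmol/L × 169 g/mol × 0.057 L ÷ 1000 = 0.15 mg

copper sulfate pentahydrate 0.19 mg; L-arabinose 3.34 mL; casamino acids 0.79 g; gellan gum 0.84 g; manganese sulfate monohydrate 0.15 mg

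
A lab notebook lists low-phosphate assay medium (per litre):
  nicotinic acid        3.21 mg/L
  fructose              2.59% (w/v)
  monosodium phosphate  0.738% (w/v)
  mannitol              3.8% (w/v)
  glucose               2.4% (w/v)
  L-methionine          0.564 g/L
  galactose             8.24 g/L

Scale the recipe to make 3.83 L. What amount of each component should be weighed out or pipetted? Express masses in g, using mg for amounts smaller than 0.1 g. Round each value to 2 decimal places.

Working volume: 3.83 L.
nicotinic acid: 3.21 mg/L × 3.83 L = 12.29 mg
fructose: 2.59% w/v = 25.9 g/L → 25.9 × 3.83 L = 99.20 g
monosodium phosphate: 0.738% w/v = 7.38 g/L → 7.38 × 3.83 L = 28.27 g
mannitol: 3.8% w/v = 38 g/L → 38 × 3.83 L = 145.54 g
glucose: 2.4% w/v = 24 g/L → 24 × 3.83 L = 91.92 g
L-methionine: 0.564 g/L × 3.83 L = 2.16 g
galactose: 8.24 g/L × 3.83 L = 31.56 g

nicotinic acid 12.29 mg; fructose 99.20 g; monosodium phosphate 28.27 g; mannitol 145.54 g; glucose 91.92 g; L-methionine 2.16 g; galactose 31.56 g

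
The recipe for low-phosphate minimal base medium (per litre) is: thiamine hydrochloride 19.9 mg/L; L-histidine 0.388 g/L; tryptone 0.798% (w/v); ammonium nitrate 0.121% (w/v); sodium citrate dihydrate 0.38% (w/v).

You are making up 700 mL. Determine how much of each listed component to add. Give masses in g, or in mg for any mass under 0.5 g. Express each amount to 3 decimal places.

thiamine hydrochloride 13.930 mg; L-histidine 271.600 mg; tryptone 5.586 g; ammonium nitrate 0.847 g; sodium citrate dihydrate 2.660 g

Target volume = 700 mL = 0.7 L.
thiamine hydrochloride: 19.9 mg/L × 0.7 L = 13.930 mg
L-histidine: 0.388 g/L × 0.7 L = 0.2716 g = 271.600 mg
tryptone: 0.798% w/v = 7.98 g/L → 7.98 × 0.7 L = 5.586 g
ammonium nitrate: 0.121 g per 100 mL × 700 mL ÷ 100 = 0.847 g
sodium citrate dihydrate: 0.38 g per 100 mL × 700 mL ÷ 100 = 2.660 g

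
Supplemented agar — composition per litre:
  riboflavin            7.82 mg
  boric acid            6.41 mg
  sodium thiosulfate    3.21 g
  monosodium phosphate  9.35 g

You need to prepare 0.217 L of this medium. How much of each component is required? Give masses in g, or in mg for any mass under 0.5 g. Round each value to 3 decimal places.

Ratio of target to recipe volume: 217 / 1000 = 0.217.
riboflavin: 7.82 mg × (217 mL / 1000 mL) = 1.697 mg
boric acid: 6.41 mg × (217 mL / 1000 mL) = 1.391 mg
sodium thiosulfate: 3.21 g × (217 mL / 1000 mL) = 0.697 g
monosodium phosphate: 9.35 g × (217 mL / 1000 mL) = 2.029 g

riboflavin 1.697 mg; boric acid 1.391 mg; sodium thiosulfate 0.697 g; monosodium phosphate 2.029 g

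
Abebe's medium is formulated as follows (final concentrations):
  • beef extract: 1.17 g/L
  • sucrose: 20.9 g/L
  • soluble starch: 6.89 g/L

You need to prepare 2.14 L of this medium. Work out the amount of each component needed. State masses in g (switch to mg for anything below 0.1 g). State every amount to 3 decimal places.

beef extract 2.504 g; sucrose 44.726 g; soluble starch 14.745 g

Working volume: 2.14 L.
beef extract: 1.17 g/L × 2.14 L = 2.504 g
sucrose: 20.9 g/L × 2.14 L = 44.726 g
soluble starch: 6.89 g/L × 2.14 L = 14.745 g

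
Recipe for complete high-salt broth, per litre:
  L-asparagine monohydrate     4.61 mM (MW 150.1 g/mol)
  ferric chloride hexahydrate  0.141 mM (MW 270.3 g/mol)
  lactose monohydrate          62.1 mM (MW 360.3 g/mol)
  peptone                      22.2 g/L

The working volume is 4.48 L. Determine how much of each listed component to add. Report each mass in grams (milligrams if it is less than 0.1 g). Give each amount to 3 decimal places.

L-asparagine monohydrate 3.100 g; ferric chloride hexahydrate 0.171 g; lactose monohydrate 100.238 g; peptone 99.456 g

Scale factor relative to 1 L: 4.48.
L-asparagine monohydrate: 4.61 mmol/L × 150.1 g/mol × 4.48 L ÷ 1000 = 3.100 g
ferric chloride hexahydrate: 0.141 mmol/L × 270.3 g/mol × 4.48 L ÷ 1000 = 0.171 g
lactose monohydrate: 62.1 mmol/L × 360.3 g/mol × 4.48 L ÷ 1000 = 100.238 g
peptone: 22.2 g/L × 4.48 L = 99.456 g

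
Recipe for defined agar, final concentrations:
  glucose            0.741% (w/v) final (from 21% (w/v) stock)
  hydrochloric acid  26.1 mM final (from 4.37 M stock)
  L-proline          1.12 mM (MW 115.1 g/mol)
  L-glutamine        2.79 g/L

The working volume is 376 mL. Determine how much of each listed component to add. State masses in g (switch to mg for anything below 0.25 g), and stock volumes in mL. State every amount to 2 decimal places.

glucose 13.27 mL; hydrochloric acid 2.25 mL; L-proline 48.47 mg; L-glutamine 1.05 g

Working volume: 376 mL = 0.376 L.
glucose: C1V1 = C2V2 → 0.741% ÷ 21% × 376 mL = 13.27 mL
hydrochloric acid: V = C2·V2/C1 = 26.1 mM × 376 mL ÷ 4370 mM = 2.25 mL
L-proline: 1.12 mmol/L × 115.1 mg/mmol × 0.376 L = 48.47 mg
L-glutamine: 2.79 g/L × 0.376 L = 1.05 g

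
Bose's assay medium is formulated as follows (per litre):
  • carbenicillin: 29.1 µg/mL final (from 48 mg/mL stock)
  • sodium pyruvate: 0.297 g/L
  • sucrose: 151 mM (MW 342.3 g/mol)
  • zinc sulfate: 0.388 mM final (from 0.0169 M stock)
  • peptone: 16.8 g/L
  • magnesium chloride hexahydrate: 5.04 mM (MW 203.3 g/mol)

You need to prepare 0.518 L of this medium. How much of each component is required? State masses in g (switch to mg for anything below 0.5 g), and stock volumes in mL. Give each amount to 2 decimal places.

carbenicillin 0.31 mL; sodium pyruvate 153.85 mg; sucrose 26.77 g; zinc sulfate 11.89 mL; peptone 8.70 g; magnesium chloride hexahydrate 0.53 g

Scale factor relative to 1 L: 0.518.
carbenicillin: dilute stock: 29.1 µg/mL × 518 mL ÷ 48000 µg/mL = 0.31 mL
sodium pyruvate: 0.297 g/L × 0.518 L = 0.153846 g = 153.85 mg
sucrose: 151 mmol/L × 342.3 g/mol × 0.518 L ÷ 1000 = 26.77 g
zinc sulfate: dilute stock: 0.388 mM × 518 mL ÷ 16.9 mM = 11.89 mL
peptone: 16.8 g/L × 0.518 L = 8.70 g
magnesium chloride hexahydrate: 5.04 mmol/L × 203.3 g/mol × 0.518 L ÷ 1000 = 0.53 g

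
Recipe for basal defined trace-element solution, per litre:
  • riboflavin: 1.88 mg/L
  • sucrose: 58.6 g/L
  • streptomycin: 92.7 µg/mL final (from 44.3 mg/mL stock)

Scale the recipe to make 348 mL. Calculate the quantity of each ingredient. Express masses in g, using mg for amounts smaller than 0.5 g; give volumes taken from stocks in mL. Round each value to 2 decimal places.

riboflavin 0.65 mg; sucrose 20.39 g; streptomycin 0.73 mL

Target volume = 348 mL = 0.348 L.
riboflavin: 1.88 mg/L × 0.348 L = 0.65 mg
sucrose: 58.6 g/L × 0.348 L = 20.39 g
streptomycin: dilute stock: 92.7 µg/mL × 348 mL ÷ 44300 µg/mL = 0.73 mL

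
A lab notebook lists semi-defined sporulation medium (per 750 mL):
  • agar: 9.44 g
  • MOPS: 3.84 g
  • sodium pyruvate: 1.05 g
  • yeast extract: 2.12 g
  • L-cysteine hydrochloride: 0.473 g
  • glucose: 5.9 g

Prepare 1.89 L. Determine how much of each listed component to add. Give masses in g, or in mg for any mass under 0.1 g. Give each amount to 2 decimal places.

Ratio of target to recipe volume: 1890 / 750 = 2.52.
agar: 9.44 g × (1890 mL / 750 mL) = 23.79 g
MOPS: 3.84 g × (1890 mL / 750 mL) = 9.68 g
sodium pyruvate: 1.05 g × (1890 mL / 750 mL) = 2.65 g
yeast extract: 2.12 g × (1890 mL / 750 mL) = 5.34 g
L-cysteine hydrochloride: 0.473 g × (1890 mL / 750 mL) = 1.19 g
glucose: 5.9 g × (1890 mL / 750 mL) = 14.87 g

agar 23.79 g; MOPS 9.68 g; sodium pyruvate 2.65 g; yeast extract 5.34 g; L-cysteine hydrochloride 1.19 g; glucose 14.87 g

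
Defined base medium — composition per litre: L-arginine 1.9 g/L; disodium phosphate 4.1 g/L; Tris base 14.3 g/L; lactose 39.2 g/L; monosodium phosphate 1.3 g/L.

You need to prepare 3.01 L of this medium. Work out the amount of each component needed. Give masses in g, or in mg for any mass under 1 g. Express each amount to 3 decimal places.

Scale factor relative to 1 L: 3.01.
L-arginine: 1.9 g/L × 3.01 L = 5.719 g
disodium phosphate: 4.1 g/L × 3.01 L = 12.341 g
Tris base: 14.3 g/L × 3.01 L = 43.043 g
lactose: 39.2 g/L × 3.01 L = 117.992 g
monosodium phosphate: 1.3 g/L × 3.01 L = 3.913 g

L-arginine 5.719 g; disodium phosphate 12.341 g; Tris base 43.043 g; lactose 117.992 g; monosodium phosphate 3.913 g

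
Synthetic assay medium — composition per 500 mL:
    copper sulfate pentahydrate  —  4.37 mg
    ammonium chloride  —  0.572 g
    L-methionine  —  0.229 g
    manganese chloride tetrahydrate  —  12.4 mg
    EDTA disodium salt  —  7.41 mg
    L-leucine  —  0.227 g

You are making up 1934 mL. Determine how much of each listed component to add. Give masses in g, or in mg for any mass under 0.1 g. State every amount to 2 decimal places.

copper sulfate pentahydrate 16.90 mg; ammonium chloride 2.21 g; L-methionine 0.89 g; manganese chloride tetrahydrate 47.96 mg; EDTA disodium salt 28.66 mg; L-leucine 0.88 g

Ratio of target to recipe volume: 1934 / 500 = 3.868.
copper sulfate pentahydrate: 4.37 mg × (1934 mL / 500 mL) = 16.90 mg
ammonium chloride: 0.572 g × (1934 mL / 500 mL) = 2.21 g
L-methionine: 0.229 g × (1934 mL / 500 mL) = 0.89 g
manganese chloride tetrahydrate: 12.4 mg × (1934 mL / 500 mL) = 47.96 mg
EDTA disodium salt: 7.41 mg × (1934 mL / 500 mL) = 28.66 mg
L-leucine: 0.227 g × (1934 mL / 500 mL) = 0.88 g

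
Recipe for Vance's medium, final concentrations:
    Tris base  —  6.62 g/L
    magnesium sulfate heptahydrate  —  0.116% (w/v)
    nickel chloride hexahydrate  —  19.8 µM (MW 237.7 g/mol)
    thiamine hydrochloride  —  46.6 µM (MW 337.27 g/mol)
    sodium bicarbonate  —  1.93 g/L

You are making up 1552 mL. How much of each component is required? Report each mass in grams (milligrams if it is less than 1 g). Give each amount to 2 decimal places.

Scale factor relative to 1 L: 1.552.
Tris base: 6.62 g/L × 1.552 L = 10.27 g
magnesium sulfate heptahydrate: 0.116% w/v = 1.16 g/L → 1.16 × 1.552 L = 1.80 g
nickel chloride hexahydrate: 19.8 µmol/L × 237.7 g/mol × 1.552 L ÷ 1000 = 7.30 mg
thiamine hydrochloride: 46.6 µmol/L × 337.27 g/mol × 1.552 L ÷ 1000 = 24.39 mg
sodium bicarbonate: 1.93 g/L × 1.552 L = 3.00 g

Tris base 10.27 g; magnesium sulfate heptahydrate 1.80 g; nickel chloride hexahydrate 7.30 mg; thiamine hydrochloride 24.39 mg; sodium bicarbonate 3.00 g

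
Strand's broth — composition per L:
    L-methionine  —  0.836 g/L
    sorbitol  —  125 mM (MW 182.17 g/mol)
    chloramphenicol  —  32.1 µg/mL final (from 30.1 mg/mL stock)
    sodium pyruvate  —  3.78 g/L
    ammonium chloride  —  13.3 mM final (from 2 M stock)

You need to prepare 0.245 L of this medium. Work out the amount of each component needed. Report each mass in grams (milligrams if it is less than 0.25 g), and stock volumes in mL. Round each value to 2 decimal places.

L-methionine 204.82 mg; sorbitol 5.58 g; chloramphenicol 0.26 mL; sodium pyruvate 0.93 g; ammonium chloride 1.63 mL

Scale factor relative to 1 L: 0.245.
L-methionine: 0.836 g/L × 0.245 L = 0.20482 g = 204.82 mg
sorbitol: 125 mmol/L × 182.17 g/mol × 0.245 L ÷ 1000 = 5.58 g
chloramphenicol: V = C2·V2/C1 = 32.1 µg/mL × 245 mL ÷ 30100 µg/mL = 0.26 mL
sodium pyruvate: 3.78 g/L × 0.245 L = 0.93 g
ammonium chloride: C1V1 = C2V2 → 13.3 mM × 245 mL ÷ 2000 mM = 1.63 mL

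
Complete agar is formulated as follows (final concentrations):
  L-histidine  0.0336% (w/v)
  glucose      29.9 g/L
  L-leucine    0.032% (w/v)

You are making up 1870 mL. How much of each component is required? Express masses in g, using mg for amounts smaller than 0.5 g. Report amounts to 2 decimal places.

Target volume = 1870 mL = 1.87 L.
L-histidine: 0.0336 g per 100 mL × 1870 mL ÷ 100 = 0.63 g
glucose: 29.9 g/L × 1.87 L = 55.91 g
L-leucine: 0.032% w/v = 0.32 g/L → 0.32 × 1.87 L = 0.60 g

L-histidine 0.63 g; glucose 55.91 g; L-leucine 0.60 g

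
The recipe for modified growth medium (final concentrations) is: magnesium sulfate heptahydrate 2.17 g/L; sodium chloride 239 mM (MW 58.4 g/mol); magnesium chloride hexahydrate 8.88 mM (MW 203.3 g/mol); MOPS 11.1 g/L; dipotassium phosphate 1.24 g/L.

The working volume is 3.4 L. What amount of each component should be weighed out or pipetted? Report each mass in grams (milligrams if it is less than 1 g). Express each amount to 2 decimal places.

Scale factor relative to 1 L: 3.4.
magnesium sulfate heptahydrate: 2.17 g/L × 3.4 L = 7.38 g
sodium chloride: 239 mmol/L × 58.4 g/mol × 3.4 L ÷ 1000 = 47.46 g
magnesium chloride hexahydrate: 8.88 mmol/L × 203.3 g/mol × 3.4 L ÷ 1000 = 6.14 g
MOPS: 11.1 g/L × 3.4 L = 37.74 g
dipotassium phosphate: 1.24 g/L × 3.4 L = 4.22 g

magnesium sulfate heptahydrate 7.38 g; sodium chloride 47.46 g; magnesium chloride hexahydrate 6.14 g; MOPS 37.74 g; dipotassium phosphate 4.22 g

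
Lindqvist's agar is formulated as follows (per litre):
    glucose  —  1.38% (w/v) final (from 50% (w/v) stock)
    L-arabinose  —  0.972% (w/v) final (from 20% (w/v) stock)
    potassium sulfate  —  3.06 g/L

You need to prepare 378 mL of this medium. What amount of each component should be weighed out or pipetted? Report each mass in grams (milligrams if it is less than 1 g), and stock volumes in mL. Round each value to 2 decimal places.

glucose 10.43 mL; L-arabinose 18.37 mL; potassium sulfate 1.16 g

Scale factor relative to 1 L: 0.378.
glucose: V = C2·V2/C1 = 1.38% ÷ 50% × 378 mL = 10.43 mL
L-arabinose: V = C2·V2/C1 = 0.972% ÷ 20% × 378 mL = 18.37 mL
potassium sulfate: 3.06 g/L × 0.378 L = 1.16 g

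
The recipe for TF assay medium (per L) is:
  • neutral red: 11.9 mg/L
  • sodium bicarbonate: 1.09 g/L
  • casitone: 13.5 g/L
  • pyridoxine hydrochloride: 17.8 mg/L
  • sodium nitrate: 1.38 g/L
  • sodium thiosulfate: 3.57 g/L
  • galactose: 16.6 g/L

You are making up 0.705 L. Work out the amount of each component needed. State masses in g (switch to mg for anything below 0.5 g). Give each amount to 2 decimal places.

Working volume: 0.705 L.
neutral red: 11.9 mg/L × 0.705 L = 8.39 mg
sodium bicarbonate: 1.09 g/L × 0.705 L = 0.77 g
casitone: 13.5 g/L × 0.705 L = 9.52 g
pyridoxine hydrochloride: 17.8 mg/L × 0.705 L = 12.55 mg
sodium nitrate: 1.38 g/L × 0.705 L = 0.97 g
sodium thiosulfate: 3.57 g/L × 0.705 L = 2.52 g
galactose: 16.6 g/L × 0.705 L = 11.70 g

neutral red 8.39 mg; sodium bicarbonate 0.77 g; casitone 9.52 g; pyridoxine hydrochloride 12.55 mg; sodium nitrate 0.97 g; sodium thiosulfate 2.52 g; galactose 11.70 g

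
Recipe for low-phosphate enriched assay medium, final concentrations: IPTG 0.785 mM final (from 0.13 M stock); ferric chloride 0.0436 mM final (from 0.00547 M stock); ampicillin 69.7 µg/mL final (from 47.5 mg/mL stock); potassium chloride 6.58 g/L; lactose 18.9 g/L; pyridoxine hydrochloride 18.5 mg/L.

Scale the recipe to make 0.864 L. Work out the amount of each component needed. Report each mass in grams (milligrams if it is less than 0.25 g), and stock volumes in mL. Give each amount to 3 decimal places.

Scale factor relative to 1 L: 0.864.
IPTG: C1V1 = C2V2 → 0.785 mM × 864 mL ÷ 130 mM = 5.217 mL
ferric chloride: dilute stock: 0.0436 mM × 864 mL ÷ 5.47 mM = 6.887 mL
ampicillin: C1V1 = C2V2 → 69.7 µg/mL × 864 mL ÷ 47500 µg/mL = 1.268 mL
potassium chloride: 6.58 g/L × 0.864 L = 5.685 g
lactose: 18.9 g/L × 0.864 L = 16.330 g
pyridoxine hydrochloride: 18.5 mg/L × 0.864 L = 15.984 mg

IPTG 5.217 mL; ferric chloride 6.887 mL; ampicillin 1.268 mL; potassium chloride 5.685 g; lactose 16.330 g; pyridoxine hydrochloride 15.984 mg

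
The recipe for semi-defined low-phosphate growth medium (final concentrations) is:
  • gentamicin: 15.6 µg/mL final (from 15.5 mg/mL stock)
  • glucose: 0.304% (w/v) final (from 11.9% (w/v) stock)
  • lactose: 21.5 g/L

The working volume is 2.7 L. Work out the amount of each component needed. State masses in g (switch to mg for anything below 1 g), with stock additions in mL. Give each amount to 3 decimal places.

gentamicin 2.717 mL; glucose 68.975 mL; lactose 58.050 g

Scale factor relative to 1 L: 2.7.
gentamicin: V = C2·V2/C1 = 15.6 µg/mL × 2700 mL ÷ 15500 µg/mL = 2.717 mL
glucose: V = C2·V2/C1 = 0.304% ÷ 11.9% × 2700 mL = 68.975 mL
lactose: 21.5 g/L × 2.7 L = 58.050 g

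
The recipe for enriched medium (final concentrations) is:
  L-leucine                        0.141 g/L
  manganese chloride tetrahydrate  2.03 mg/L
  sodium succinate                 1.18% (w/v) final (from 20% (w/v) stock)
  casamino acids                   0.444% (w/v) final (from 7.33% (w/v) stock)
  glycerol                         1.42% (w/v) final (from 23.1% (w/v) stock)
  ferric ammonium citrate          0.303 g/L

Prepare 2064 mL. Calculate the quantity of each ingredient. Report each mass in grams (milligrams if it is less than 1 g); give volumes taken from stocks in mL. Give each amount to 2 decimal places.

L-leucine 291.02 mg; manganese chloride tetrahydrate 4.19 mg; sodium succinate 121.78 mL; casamino acids 125.02 mL; glycerol 126.88 mL; ferric ammonium citrate 625.39 mg

Working volume: 2064 mL = 2.064 L.
L-leucine: 0.141 g/L × 2.064 L = 0.291024 g = 291.02 mg
manganese chloride tetrahydrate: 2.03 mg/L × 2.064 L = 4.19 mg
sodium succinate: V = C2·V2/C1 = 1.18% ÷ 20% × 2064 mL = 121.78 mL
casamino acids: C1V1 = C2V2 → 0.444% ÷ 7.33% × 2064 mL = 125.02 mL
glycerol: V = C2·V2/C1 = 1.42% ÷ 23.1% × 2064 mL = 126.88 mL
ferric ammonium citrate: 0.303 g/L × 2.064 L = 0.625392 g = 625.39 mg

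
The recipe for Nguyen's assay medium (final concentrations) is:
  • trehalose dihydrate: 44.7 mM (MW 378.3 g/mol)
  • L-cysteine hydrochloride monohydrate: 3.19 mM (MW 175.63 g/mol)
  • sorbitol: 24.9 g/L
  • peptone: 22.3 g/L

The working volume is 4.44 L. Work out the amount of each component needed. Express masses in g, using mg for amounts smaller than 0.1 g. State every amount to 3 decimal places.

Working volume: 4.44 L.
trehalose dihydrate: 44.7 mmol/L × 378.3 g/mol × 4.44 L ÷ 1000 = 75.080 g
L-cysteine hydrochloride monohydrate: 3.19 mmol/L × 175.63 g/mol × 4.44 L ÷ 1000 = 2.488 g
sorbitol: 24.9 g/L × 4.44 L = 110.556 g
peptone: 22.3 g/L × 4.44 L = 99.012 g

trehalose dihydrate 75.080 g; L-cysteine hydrochloride monohydrate 2.488 g; sorbitol 110.556 g; peptone 99.012 g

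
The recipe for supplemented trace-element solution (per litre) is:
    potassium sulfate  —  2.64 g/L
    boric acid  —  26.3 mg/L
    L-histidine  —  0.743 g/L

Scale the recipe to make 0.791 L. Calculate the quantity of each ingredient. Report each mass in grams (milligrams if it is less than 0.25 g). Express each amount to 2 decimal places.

Scale factor relative to 1 L: 0.791.
potassium sulfate: 2.64 g/L × 0.791 L = 2.09 g
boric acid: 26.3 mg/L × 0.791 L = 20.80 mg
L-histidine: 0.743 g/L × 0.791 L = 0.59 g

potassium sulfate 2.09 g; boric acid 20.80 mg; L-histidine 0.59 g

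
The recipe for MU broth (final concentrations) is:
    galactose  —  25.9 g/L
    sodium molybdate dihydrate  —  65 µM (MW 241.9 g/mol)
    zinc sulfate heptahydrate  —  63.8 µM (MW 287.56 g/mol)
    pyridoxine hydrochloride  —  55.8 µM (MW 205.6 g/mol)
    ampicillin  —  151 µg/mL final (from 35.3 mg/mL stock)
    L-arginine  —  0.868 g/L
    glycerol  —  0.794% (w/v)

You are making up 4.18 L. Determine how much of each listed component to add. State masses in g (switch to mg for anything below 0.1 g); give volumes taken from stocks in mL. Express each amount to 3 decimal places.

Scale factor relative to 1 L: 4.18.
galactose: 25.9 g/L × 4.18 L = 108.262 g
sodium molybdate dihydrate: 65 µmol/L × 241.9 g/mol × 4.18 L ÷ 1000 = 65.724 mg
zinc sulfate heptahydrate: 63.8 µmol/L × 287.56 g/mol × 4.18 L ÷ 1000 = 76.688 mg
pyridoxine hydrochloride: 55.8 µmol/L × 205.6 g/mol × 4.18 L ÷ 1000 = 47.955 mg
ampicillin: C1V1 = C2V2 → 151 µg/mL × 4180 mL ÷ 35300 µg/mL = 17.880 mL
L-arginine: 0.868 g/L × 4.18 L = 3.628 g
glycerol: 0.794 g per 100 mL × 4180 mL ÷ 100 = 33.189 g

galactose 108.262 g; sodium molybdate dihydrate 65.724 mg; zinc sulfate heptahydrate 76.688 mg; pyridoxine hydrochloride 47.955 mg; ampicillin 17.880 mL; L-arginine 3.628 g; glycerol 33.189 g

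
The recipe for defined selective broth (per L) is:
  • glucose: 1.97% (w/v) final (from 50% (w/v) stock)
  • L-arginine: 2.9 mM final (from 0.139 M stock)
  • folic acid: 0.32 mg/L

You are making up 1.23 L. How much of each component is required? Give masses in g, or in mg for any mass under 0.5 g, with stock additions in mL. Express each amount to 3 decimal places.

glucose 48.462 mL; L-arginine 25.662 mL; folic acid 0.394 mg

Scale factor relative to 1 L: 1.23.
glucose: C1V1 = C2V2 → 1.97% ÷ 50% × 1230 mL = 48.462 mL
L-arginine: dilute stock: 2.9 mM × 1230 mL ÷ 139 mM = 25.662 mL
folic acid: 0.32 mg/L × 1.23 L = 0.394 mg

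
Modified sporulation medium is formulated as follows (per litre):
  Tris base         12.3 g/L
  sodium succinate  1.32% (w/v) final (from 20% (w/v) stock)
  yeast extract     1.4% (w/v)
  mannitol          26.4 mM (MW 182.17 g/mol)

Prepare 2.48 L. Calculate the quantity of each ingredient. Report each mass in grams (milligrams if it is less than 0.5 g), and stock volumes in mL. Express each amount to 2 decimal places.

Working volume: 2.48 L.
Tris base: 12.3 g/L × 2.48 L = 30.50 g
sodium succinate: V = C2·V2/C1 = 1.32% ÷ 20% × 2480 mL = 163.68 mL
yeast extract: 1.4 g per 100 mL × 2480 mL ÷ 100 = 34.72 g
mannitol: 26.4 mmol/L × 182.17 g/mol × 2.48 L ÷ 1000 = 11.93 g

Tris base 30.50 g; sodium succinate 163.68 mL; yeast extract 34.72 g; mannitol 11.93 g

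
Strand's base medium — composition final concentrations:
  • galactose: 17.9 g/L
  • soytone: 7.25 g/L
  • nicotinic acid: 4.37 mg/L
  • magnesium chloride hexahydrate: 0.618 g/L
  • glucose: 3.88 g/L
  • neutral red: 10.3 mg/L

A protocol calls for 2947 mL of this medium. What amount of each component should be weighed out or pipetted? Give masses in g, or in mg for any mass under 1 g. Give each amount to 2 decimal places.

Scale factor relative to 1 L: 2.947.
galactose: 17.9 g/L × 2.947 L = 52.75 g
soytone: 7.25 g/L × 2.947 L = 21.37 g
nicotinic acid: 4.37 mg/L × 2.947 L = 12.88 mg
magnesium chloride hexahydrate: 0.618 g/L × 2.947 L = 1.82 g
glucose: 3.88 g/L × 2.947 L = 11.43 g
neutral red: 10.3 mg/L × 2.947 L = 30.35 mg

galactose 52.75 g; soytone 21.37 g; nicotinic acid 12.88 mg; magnesium chloride hexahydrate 1.82 g; glucose 11.43 g; neutral red 30.35 mg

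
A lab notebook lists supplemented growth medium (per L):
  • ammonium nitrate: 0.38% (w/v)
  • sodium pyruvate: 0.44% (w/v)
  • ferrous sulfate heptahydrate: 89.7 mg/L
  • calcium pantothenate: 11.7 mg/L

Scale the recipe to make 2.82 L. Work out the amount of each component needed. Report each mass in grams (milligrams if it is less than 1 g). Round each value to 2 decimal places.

Working volume: 2.82 L.
ammonium nitrate: 0.38 g per 100 mL × 2820 mL ÷ 100 = 10.72 g
sodium pyruvate: 0.44% w/v = 4.4 g/L → 4.4 × 2.82 L = 12.41 g
ferrous sulfate heptahydrate: 89.7 mg/L × 2.82 L = 252.95 mg
calcium pantothenate: 11.7 mg/L × 2.82 L = 32.99 mg

ammonium nitrate 10.72 g; sodium pyruvate 12.41 g; ferrous sulfate heptahydrate 252.95 mg; calcium pantothenate 32.99 mg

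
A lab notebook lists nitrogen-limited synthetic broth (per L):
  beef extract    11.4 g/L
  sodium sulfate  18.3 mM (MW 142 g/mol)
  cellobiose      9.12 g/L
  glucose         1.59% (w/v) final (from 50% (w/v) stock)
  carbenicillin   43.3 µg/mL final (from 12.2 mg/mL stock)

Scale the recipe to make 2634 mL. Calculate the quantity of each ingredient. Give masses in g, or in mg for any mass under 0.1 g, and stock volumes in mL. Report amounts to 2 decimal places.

beef extract 30.03 g; sodium sulfate 6.84 g; cellobiose 24.02 g; glucose 83.76 mL; carbenicillin 9.35 mL

Working volume: 2634 mL = 2.634 L.
beef extract: 11.4 g/L × 2.634 L = 30.03 g
sodium sulfate: 18.3 mmol/L × 142 g/mol × 2.634 L ÷ 1000 = 6.84 g
cellobiose: 9.12 g/L × 2.634 L = 24.02 g
glucose: dilute stock: 1.59% ÷ 50% × 2634 mL = 83.76 mL
carbenicillin: C1V1 = C2V2 → 43.3 µg/mL × 2634 mL ÷ 12200 µg/mL = 9.35 mL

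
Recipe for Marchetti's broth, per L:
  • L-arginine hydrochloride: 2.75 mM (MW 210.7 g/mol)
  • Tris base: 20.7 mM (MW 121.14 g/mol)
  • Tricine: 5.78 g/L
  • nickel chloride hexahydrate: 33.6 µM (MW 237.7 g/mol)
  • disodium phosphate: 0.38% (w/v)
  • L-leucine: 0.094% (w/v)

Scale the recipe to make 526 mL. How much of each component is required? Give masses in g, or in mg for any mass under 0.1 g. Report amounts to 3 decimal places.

Working volume: 526 mL = 0.526 L.
L-arginine hydrochloride: 2.75 mmol/L × 210.7 g/mol × 0.526 L ÷ 1000 = 0.305 g
Tris base: 20.7 mmol/L × 121.14 g/mol × 0.526 L ÷ 1000 = 1.319 g
Tricine: 5.78 g/L × 0.526 L = 3.040 g
nickel chloride hexahydrate: 33.6 µmol/L × 237.7 g/mol × 0.526 L ÷ 1000 = 4.201 mg
disodium phosphate: 0.38 g per 100 mL × 526 mL ÷ 100 = 1.999 g
L-leucine: 0.094% w/v = 0.94 g/L → 0.94 × 0.526 L = 0.494 g

L-arginine hydrochloride 0.305 g; Tris base 1.319 g; Tricine 3.040 g; nickel chloride hexahydrate 4.201 mg; disodium phosphate 1.999 g; L-leucine 0.494 g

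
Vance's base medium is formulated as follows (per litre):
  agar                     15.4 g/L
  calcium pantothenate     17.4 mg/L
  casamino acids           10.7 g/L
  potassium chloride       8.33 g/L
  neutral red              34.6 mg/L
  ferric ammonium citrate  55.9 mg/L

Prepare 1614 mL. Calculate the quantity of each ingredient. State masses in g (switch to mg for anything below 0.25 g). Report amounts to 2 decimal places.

agar 24.86 g; calcium pantothenate 28.08 mg; casamino acids 17.27 g; potassium chloride 13.44 g; neutral red 55.84 mg; ferric ammonium citrate 90.22 mg

Scale factor relative to 1 L: 1.614.
agar: 15.4 g/L × 1.614 L = 24.86 g
calcium pantothenate: 17.4 mg/L × 1.614 L = 28.08 mg
casamino acids: 10.7 g/L × 1.614 L = 17.27 g
potassium chloride: 8.33 g/L × 1.614 L = 13.44 g
neutral red: 34.6 mg/L × 1.614 L = 55.84 mg
ferric ammonium citrate: 55.9 mg/L × 1.614 L = 90.22 mg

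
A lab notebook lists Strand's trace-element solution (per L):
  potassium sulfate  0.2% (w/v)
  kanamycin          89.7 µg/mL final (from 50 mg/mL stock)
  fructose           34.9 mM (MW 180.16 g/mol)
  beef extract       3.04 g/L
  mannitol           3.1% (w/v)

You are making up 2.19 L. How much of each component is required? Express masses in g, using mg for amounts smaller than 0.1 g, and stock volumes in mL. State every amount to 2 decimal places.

potassium sulfate 4.38 g; kanamycin 3.93 mL; fructose 13.77 g; beef extract 6.66 g; mannitol 67.89 g

Scale factor relative to 1 L: 2.19.
potassium sulfate: 0.2% w/v = 2 g/L → 2 × 2.19 L = 4.38 g
kanamycin: dilute stock: 89.7 µg/mL × 2190 mL ÷ 50000 µg/mL = 3.93 mL
fructose: 34.9 mmol/L × 180.16 g/mol × 2.19 L ÷ 1000 = 13.77 g
beef extract: 3.04 g/L × 2.19 L = 6.66 g
mannitol: 3.1 g per 100 mL × 2190 mL ÷ 100 = 67.89 g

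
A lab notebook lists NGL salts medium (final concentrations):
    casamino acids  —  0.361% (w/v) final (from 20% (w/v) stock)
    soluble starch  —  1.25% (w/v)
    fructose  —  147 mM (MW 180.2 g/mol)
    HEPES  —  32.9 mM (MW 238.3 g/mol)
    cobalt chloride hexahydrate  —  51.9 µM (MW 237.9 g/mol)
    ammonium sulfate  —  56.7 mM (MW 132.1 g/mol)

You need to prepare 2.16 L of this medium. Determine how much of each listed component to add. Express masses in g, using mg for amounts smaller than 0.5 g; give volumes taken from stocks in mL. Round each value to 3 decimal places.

casamino acids 38.988 mL; soluble starch 27.000 g; fructose 57.217 g; HEPES 16.935 g; cobalt chloride hexahydrate 26.670 mg; ammonium sulfate 16.179 g

Scale factor relative to 1 L: 2.16.
casamino acids: C1V1 = C2V2 → 0.361% ÷ 20% × 2160 mL = 38.988 mL
soluble starch: 1.25% w/v = 12.5 g/L → 12.5 × 2.16 L = 27.000 g
fructose: 147 mmol/L × 180.2 g/mol × 2.16 L ÷ 1000 = 57.217 g
HEPES: 32.9 mmol/L × 238.3 g/mol × 2.16 L ÷ 1000 = 16.935 g
cobalt chloride hexahydrate: 51.9 µmol/L × 237.9 g/mol × 2.16 L ÷ 1000 = 26.670 mg
ammonium sulfate: 56.7 mmol/L × 132.1 g/mol × 2.16 L ÷ 1000 = 16.179 g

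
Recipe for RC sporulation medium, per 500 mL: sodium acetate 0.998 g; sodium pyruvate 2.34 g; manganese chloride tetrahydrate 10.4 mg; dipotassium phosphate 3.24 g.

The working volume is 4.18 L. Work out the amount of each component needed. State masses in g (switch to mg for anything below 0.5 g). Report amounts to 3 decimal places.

Scale factor = 4180 mL / 500 mL = 8.36.
sodium acetate: 0.998 g × (4180 mL / 500 mL) = 8.343 g
sodium pyruvate: 2.34 g × (4180 mL / 500 mL) = 19.562 g
manganese chloride tetrahydrate: 10.4 mg × (4180 mL / 500 mL) = 86.944 mg
dipotassium phosphate: 3.24 g × (4180 mL / 500 mL) = 27.086 g

sodium acetate 8.343 g; sodium pyruvate 19.562 g; manganese chloride tetrahydrate 86.944 mg; dipotassium phosphate 27.086 g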